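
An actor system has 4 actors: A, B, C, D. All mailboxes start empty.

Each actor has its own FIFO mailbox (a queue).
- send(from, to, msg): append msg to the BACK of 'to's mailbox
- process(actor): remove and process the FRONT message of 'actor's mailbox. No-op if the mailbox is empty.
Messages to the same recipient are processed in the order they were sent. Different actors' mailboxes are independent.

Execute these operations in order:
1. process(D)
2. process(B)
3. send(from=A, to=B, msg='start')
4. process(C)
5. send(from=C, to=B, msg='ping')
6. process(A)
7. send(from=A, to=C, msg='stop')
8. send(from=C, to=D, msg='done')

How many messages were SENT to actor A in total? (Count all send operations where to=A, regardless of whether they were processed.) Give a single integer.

After 1 (process(D)): A:[] B:[] C:[] D:[]
After 2 (process(B)): A:[] B:[] C:[] D:[]
After 3 (send(from=A, to=B, msg='start')): A:[] B:[start] C:[] D:[]
After 4 (process(C)): A:[] B:[start] C:[] D:[]
After 5 (send(from=C, to=B, msg='ping')): A:[] B:[start,ping] C:[] D:[]
After 6 (process(A)): A:[] B:[start,ping] C:[] D:[]
After 7 (send(from=A, to=C, msg='stop')): A:[] B:[start,ping] C:[stop] D:[]
After 8 (send(from=C, to=D, msg='done')): A:[] B:[start,ping] C:[stop] D:[done]

Answer: 0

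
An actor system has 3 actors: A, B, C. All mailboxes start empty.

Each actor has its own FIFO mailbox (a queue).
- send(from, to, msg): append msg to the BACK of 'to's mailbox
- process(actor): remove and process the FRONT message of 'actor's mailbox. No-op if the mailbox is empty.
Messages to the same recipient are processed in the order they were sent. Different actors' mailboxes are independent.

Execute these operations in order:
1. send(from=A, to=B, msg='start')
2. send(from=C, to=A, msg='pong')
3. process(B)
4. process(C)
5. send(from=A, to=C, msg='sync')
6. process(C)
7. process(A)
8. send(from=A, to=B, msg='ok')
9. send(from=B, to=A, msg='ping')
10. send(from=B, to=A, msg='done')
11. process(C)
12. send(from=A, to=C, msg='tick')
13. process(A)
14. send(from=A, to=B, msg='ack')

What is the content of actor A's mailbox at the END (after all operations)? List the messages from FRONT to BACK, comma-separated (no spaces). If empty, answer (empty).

Answer: done

Derivation:
After 1 (send(from=A, to=B, msg='start')): A:[] B:[start] C:[]
After 2 (send(from=C, to=A, msg='pong')): A:[pong] B:[start] C:[]
After 3 (process(B)): A:[pong] B:[] C:[]
After 4 (process(C)): A:[pong] B:[] C:[]
After 5 (send(from=A, to=C, msg='sync')): A:[pong] B:[] C:[sync]
After 6 (process(C)): A:[pong] B:[] C:[]
After 7 (process(A)): A:[] B:[] C:[]
After 8 (send(from=A, to=B, msg='ok')): A:[] B:[ok] C:[]
After 9 (send(from=B, to=A, msg='ping')): A:[ping] B:[ok] C:[]
After 10 (send(from=B, to=A, msg='done')): A:[ping,done] B:[ok] C:[]
After 11 (process(C)): A:[ping,done] B:[ok] C:[]
After 12 (send(from=A, to=C, msg='tick')): A:[ping,done] B:[ok] C:[tick]
After 13 (process(A)): A:[done] B:[ok] C:[tick]
After 14 (send(from=A, to=B, msg='ack')): A:[done] B:[ok,ack] C:[tick]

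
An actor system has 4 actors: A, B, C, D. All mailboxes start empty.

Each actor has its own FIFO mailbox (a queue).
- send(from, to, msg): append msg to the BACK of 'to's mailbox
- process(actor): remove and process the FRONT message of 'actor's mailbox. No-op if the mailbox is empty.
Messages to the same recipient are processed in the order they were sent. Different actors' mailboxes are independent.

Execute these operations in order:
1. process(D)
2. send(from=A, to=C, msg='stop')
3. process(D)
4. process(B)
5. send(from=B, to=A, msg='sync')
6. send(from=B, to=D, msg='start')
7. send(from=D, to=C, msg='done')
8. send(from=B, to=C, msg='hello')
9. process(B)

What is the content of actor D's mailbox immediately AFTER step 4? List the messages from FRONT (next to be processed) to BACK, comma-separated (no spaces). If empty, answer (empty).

After 1 (process(D)): A:[] B:[] C:[] D:[]
After 2 (send(from=A, to=C, msg='stop')): A:[] B:[] C:[stop] D:[]
After 3 (process(D)): A:[] B:[] C:[stop] D:[]
After 4 (process(B)): A:[] B:[] C:[stop] D:[]

(empty)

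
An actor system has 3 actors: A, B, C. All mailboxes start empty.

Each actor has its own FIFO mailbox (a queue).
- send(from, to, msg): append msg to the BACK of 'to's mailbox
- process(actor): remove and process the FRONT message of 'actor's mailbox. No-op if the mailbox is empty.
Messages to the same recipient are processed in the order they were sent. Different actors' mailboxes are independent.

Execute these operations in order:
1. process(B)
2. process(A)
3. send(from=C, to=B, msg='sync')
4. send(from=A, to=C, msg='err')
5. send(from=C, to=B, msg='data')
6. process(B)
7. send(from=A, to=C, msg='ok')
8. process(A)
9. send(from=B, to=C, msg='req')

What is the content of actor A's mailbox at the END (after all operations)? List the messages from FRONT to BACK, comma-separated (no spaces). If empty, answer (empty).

After 1 (process(B)): A:[] B:[] C:[]
After 2 (process(A)): A:[] B:[] C:[]
After 3 (send(from=C, to=B, msg='sync')): A:[] B:[sync] C:[]
After 4 (send(from=A, to=C, msg='err')): A:[] B:[sync] C:[err]
After 5 (send(from=C, to=B, msg='data')): A:[] B:[sync,data] C:[err]
After 6 (process(B)): A:[] B:[data] C:[err]
After 7 (send(from=A, to=C, msg='ok')): A:[] B:[data] C:[err,ok]
After 8 (process(A)): A:[] B:[data] C:[err,ok]
After 9 (send(from=B, to=C, msg='req')): A:[] B:[data] C:[err,ok,req]

Answer: (empty)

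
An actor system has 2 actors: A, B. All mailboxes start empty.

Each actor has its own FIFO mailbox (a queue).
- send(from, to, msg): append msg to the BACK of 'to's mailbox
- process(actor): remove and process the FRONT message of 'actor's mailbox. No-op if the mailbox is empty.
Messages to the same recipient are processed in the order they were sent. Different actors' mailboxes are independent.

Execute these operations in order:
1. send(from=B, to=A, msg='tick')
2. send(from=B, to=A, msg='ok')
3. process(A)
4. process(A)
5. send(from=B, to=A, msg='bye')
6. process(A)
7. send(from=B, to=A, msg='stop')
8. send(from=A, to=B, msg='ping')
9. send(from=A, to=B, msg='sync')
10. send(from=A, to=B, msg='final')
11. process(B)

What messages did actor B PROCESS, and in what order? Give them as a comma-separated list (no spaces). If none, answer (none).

After 1 (send(from=B, to=A, msg='tick')): A:[tick] B:[]
After 2 (send(from=B, to=A, msg='ok')): A:[tick,ok] B:[]
After 3 (process(A)): A:[ok] B:[]
After 4 (process(A)): A:[] B:[]
After 5 (send(from=B, to=A, msg='bye')): A:[bye] B:[]
After 6 (process(A)): A:[] B:[]
After 7 (send(from=B, to=A, msg='stop')): A:[stop] B:[]
After 8 (send(from=A, to=B, msg='ping')): A:[stop] B:[ping]
After 9 (send(from=A, to=B, msg='sync')): A:[stop] B:[ping,sync]
After 10 (send(from=A, to=B, msg='final')): A:[stop] B:[ping,sync,final]
After 11 (process(B)): A:[stop] B:[sync,final]

Answer: ping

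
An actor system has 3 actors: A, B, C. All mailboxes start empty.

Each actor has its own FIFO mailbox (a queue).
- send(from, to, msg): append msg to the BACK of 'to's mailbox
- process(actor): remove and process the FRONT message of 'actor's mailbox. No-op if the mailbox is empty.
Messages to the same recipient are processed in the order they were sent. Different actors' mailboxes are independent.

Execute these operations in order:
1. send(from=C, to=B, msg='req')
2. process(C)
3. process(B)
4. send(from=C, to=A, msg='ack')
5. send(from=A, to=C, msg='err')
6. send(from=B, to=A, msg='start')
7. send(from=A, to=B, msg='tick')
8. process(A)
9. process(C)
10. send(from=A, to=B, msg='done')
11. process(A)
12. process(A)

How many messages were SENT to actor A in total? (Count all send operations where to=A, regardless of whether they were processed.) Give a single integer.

Answer: 2

Derivation:
After 1 (send(from=C, to=B, msg='req')): A:[] B:[req] C:[]
After 2 (process(C)): A:[] B:[req] C:[]
After 3 (process(B)): A:[] B:[] C:[]
After 4 (send(from=C, to=A, msg='ack')): A:[ack] B:[] C:[]
After 5 (send(from=A, to=C, msg='err')): A:[ack] B:[] C:[err]
After 6 (send(from=B, to=A, msg='start')): A:[ack,start] B:[] C:[err]
After 7 (send(from=A, to=B, msg='tick')): A:[ack,start] B:[tick] C:[err]
After 8 (process(A)): A:[start] B:[tick] C:[err]
After 9 (process(C)): A:[start] B:[tick] C:[]
After 10 (send(from=A, to=B, msg='done')): A:[start] B:[tick,done] C:[]
After 11 (process(A)): A:[] B:[tick,done] C:[]
After 12 (process(A)): A:[] B:[tick,done] C:[]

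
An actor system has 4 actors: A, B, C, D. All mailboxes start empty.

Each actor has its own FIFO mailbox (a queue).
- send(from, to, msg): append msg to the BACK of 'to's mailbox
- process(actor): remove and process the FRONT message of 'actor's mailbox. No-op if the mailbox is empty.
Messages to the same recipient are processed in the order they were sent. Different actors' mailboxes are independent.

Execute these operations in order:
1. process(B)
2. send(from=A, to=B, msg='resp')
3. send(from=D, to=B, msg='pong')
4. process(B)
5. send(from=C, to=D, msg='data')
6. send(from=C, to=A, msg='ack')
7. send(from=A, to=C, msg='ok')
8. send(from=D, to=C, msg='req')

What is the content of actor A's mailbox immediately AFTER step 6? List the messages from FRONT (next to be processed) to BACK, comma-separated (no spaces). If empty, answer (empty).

After 1 (process(B)): A:[] B:[] C:[] D:[]
After 2 (send(from=A, to=B, msg='resp')): A:[] B:[resp] C:[] D:[]
After 3 (send(from=D, to=B, msg='pong')): A:[] B:[resp,pong] C:[] D:[]
After 4 (process(B)): A:[] B:[pong] C:[] D:[]
After 5 (send(from=C, to=D, msg='data')): A:[] B:[pong] C:[] D:[data]
After 6 (send(from=C, to=A, msg='ack')): A:[ack] B:[pong] C:[] D:[data]

ack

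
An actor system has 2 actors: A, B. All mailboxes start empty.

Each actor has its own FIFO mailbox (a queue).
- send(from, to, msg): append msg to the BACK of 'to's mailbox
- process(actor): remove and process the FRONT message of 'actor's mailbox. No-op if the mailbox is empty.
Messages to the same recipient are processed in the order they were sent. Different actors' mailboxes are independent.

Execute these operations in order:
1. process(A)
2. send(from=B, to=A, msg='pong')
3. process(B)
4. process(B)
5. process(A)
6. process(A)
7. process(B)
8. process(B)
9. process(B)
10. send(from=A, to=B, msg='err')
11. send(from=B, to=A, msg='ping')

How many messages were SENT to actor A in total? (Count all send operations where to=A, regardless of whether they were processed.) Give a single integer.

Answer: 2

Derivation:
After 1 (process(A)): A:[] B:[]
After 2 (send(from=B, to=A, msg='pong')): A:[pong] B:[]
After 3 (process(B)): A:[pong] B:[]
After 4 (process(B)): A:[pong] B:[]
After 5 (process(A)): A:[] B:[]
After 6 (process(A)): A:[] B:[]
After 7 (process(B)): A:[] B:[]
After 8 (process(B)): A:[] B:[]
After 9 (process(B)): A:[] B:[]
After 10 (send(from=A, to=B, msg='err')): A:[] B:[err]
After 11 (send(from=B, to=A, msg='ping')): A:[ping] B:[err]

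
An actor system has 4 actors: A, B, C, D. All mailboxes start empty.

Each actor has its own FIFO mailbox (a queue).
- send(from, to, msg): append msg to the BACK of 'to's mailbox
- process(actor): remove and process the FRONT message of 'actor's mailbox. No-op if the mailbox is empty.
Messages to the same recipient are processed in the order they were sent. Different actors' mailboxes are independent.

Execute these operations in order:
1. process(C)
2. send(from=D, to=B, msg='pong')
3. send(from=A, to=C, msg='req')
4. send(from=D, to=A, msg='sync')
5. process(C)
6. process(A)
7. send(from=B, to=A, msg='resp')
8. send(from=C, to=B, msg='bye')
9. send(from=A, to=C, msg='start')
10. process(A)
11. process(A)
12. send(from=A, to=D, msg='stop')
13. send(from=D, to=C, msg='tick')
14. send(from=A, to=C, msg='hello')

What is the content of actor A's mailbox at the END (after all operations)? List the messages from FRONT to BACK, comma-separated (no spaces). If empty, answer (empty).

Answer: (empty)

Derivation:
After 1 (process(C)): A:[] B:[] C:[] D:[]
After 2 (send(from=D, to=B, msg='pong')): A:[] B:[pong] C:[] D:[]
After 3 (send(from=A, to=C, msg='req')): A:[] B:[pong] C:[req] D:[]
After 4 (send(from=D, to=A, msg='sync')): A:[sync] B:[pong] C:[req] D:[]
After 5 (process(C)): A:[sync] B:[pong] C:[] D:[]
After 6 (process(A)): A:[] B:[pong] C:[] D:[]
After 7 (send(from=B, to=A, msg='resp')): A:[resp] B:[pong] C:[] D:[]
After 8 (send(from=C, to=B, msg='bye')): A:[resp] B:[pong,bye] C:[] D:[]
After 9 (send(from=A, to=C, msg='start')): A:[resp] B:[pong,bye] C:[start] D:[]
After 10 (process(A)): A:[] B:[pong,bye] C:[start] D:[]
After 11 (process(A)): A:[] B:[pong,bye] C:[start] D:[]
After 12 (send(from=A, to=D, msg='stop')): A:[] B:[pong,bye] C:[start] D:[stop]
After 13 (send(from=D, to=C, msg='tick')): A:[] B:[pong,bye] C:[start,tick] D:[stop]
After 14 (send(from=A, to=C, msg='hello')): A:[] B:[pong,bye] C:[start,tick,hello] D:[stop]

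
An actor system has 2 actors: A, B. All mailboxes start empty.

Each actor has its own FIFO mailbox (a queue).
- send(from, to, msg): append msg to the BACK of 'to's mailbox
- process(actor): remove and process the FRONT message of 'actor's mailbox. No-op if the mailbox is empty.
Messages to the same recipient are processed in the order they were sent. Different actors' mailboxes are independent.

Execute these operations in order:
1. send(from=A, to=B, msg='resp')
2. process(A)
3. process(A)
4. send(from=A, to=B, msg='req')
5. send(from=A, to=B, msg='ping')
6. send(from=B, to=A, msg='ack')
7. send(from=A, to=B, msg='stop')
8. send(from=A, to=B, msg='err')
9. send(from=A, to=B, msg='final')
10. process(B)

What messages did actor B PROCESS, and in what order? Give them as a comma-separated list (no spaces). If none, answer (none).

After 1 (send(from=A, to=B, msg='resp')): A:[] B:[resp]
After 2 (process(A)): A:[] B:[resp]
After 3 (process(A)): A:[] B:[resp]
After 4 (send(from=A, to=B, msg='req')): A:[] B:[resp,req]
After 5 (send(from=A, to=B, msg='ping')): A:[] B:[resp,req,ping]
After 6 (send(from=B, to=A, msg='ack')): A:[ack] B:[resp,req,ping]
After 7 (send(from=A, to=B, msg='stop')): A:[ack] B:[resp,req,ping,stop]
After 8 (send(from=A, to=B, msg='err')): A:[ack] B:[resp,req,ping,stop,err]
After 9 (send(from=A, to=B, msg='final')): A:[ack] B:[resp,req,ping,stop,err,final]
After 10 (process(B)): A:[ack] B:[req,ping,stop,err,final]

Answer: resp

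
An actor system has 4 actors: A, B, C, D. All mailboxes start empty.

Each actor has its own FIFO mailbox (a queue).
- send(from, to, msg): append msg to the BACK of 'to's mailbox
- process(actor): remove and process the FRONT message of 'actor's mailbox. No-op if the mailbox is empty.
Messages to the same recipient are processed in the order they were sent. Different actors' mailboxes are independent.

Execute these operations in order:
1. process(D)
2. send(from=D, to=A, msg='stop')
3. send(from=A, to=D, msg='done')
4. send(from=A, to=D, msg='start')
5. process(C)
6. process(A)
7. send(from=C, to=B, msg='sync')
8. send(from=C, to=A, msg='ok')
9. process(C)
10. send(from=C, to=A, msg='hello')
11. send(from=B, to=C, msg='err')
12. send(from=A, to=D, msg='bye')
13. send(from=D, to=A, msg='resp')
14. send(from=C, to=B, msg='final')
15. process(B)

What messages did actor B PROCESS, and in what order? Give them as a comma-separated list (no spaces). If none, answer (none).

Answer: sync

Derivation:
After 1 (process(D)): A:[] B:[] C:[] D:[]
After 2 (send(from=D, to=A, msg='stop')): A:[stop] B:[] C:[] D:[]
After 3 (send(from=A, to=D, msg='done')): A:[stop] B:[] C:[] D:[done]
After 4 (send(from=A, to=D, msg='start')): A:[stop] B:[] C:[] D:[done,start]
After 5 (process(C)): A:[stop] B:[] C:[] D:[done,start]
After 6 (process(A)): A:[] B:[] C:[] D:[done,start]
After 7 (send(from=C, to=B, msg='sync')): A:[] B:[sync] C:[] D:[done,start]
After 8 (send(from=C, to=A, msg='ok')): A:[ok] B:[sync] C:[] D:[done,start]
After 9 (process(C)): A:[ok] B:[sync] C:[] D:[done,start]
After 10 (send(from=C, to=A, msg='hello')): A:[ok,hello] B:[sync] C:[] D:[done,start]
After 11 (send(from=B, to=C, msg='err')): A:[ok,hello] B:[sync] C:[err] D:[done,start]
After 12 (send(from=A, to=D, msg='bye')): A:[ok,hello] B:[sync] C:[err] D:[done,start,bye]
After 13 (send(from=D, to=A, msg='resp')): A:[ok,hello,resp] B:[sync] C:[err] D:[done,start,bye]
After 14 (send(from=C, to=B, msg='final')): A:[ok,hello,resp] B:[sync,final] C:[err] D:[done,start,bye]
After 15 (process(B)): A:[ok,hello,resp] B:[final] C:[err] D:[done,start,bye]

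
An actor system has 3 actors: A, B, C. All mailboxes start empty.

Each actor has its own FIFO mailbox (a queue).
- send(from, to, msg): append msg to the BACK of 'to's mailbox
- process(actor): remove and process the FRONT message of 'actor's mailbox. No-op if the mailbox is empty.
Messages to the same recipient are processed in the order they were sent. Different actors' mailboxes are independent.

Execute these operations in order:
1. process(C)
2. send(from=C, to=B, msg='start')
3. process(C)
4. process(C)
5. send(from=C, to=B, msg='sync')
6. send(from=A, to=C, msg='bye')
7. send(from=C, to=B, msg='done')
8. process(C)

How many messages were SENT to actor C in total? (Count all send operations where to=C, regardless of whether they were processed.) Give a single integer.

After 1 (process(C)): A:[] B:[] C:[]
After 2 (send(from=C, to=B, msg='start')): A:[] B:[start] C:[]
After 3 (process(C)): A:[] B:[start] C:[]
After 4 (process(C)): A:[] B:[start] C:[]
After 5 (send(from=C, to=B, msg='sync')): A:[] B:[start,sync] C:[]
After 6 (send(from=A, to=C, msg='bye')): A:[] B:[start,sync] C:[bye]
After 7 (send(from=C, to=B, msg='done')): A:[] B:[start,sync,done] C:[bye]
After 8 (process(C)): A:[] B:[start,sync,done] C:[]

Answer: 1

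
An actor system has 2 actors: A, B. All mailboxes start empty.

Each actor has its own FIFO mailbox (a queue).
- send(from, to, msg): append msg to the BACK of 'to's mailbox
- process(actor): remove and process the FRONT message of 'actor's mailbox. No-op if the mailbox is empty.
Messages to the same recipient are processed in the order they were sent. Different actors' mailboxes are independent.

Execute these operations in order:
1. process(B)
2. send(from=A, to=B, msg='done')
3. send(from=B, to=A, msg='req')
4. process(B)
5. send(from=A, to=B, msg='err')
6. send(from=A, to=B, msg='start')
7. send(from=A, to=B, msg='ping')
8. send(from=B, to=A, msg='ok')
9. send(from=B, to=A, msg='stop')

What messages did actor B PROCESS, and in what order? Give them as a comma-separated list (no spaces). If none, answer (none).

Answer: done

Derivation:
After 1 (process(B)): A:[] B:[]
After 2 (send(from=A, to=B, msg='done')): A:[] B:[done]
After 3 (send(from=B, to=A, msg='req')): A:[req] B:[done]
After 4 (process(B)): A:[req] B:[]
After 5 (send(from=A, to=B, msg='err')): A:[req] B:[err]
After 6 (send(from=A, to=B, msg='start')): A:[req] B:[err,start]
After 7 (send(from=A, to=B, msg='ping')): A:[req] B:[err,start,ping]
After 8 (send(from=B, to=A, msg='ok')): A:[req,ok] B:[err,start,ping]
After 9 (send(from=B, to=A, msg='stop')): A:[req,ok,stop] B:[err,start,ping]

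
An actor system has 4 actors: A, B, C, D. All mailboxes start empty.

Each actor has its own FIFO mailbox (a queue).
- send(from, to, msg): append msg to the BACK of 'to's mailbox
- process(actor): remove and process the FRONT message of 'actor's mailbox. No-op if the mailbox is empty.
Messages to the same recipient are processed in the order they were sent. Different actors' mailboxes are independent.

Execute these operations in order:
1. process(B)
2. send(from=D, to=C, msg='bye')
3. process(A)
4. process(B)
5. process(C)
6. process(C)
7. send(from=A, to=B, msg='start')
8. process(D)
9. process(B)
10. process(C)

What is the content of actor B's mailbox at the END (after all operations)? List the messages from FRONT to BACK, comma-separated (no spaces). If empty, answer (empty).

Answer: (empty)

Derivation:
After 1 (process(B)): A:[] B:[] C:[] D:[]
After 2 (send(from=D, to=C, msg='bye')): A:[] B:[] C:[bye] D:[]
After 3 (process(A)): A:[] B:[] C:[bye] D:[]
After 4 (process(B)): A:[] B:[] C:[bye] D:[]
After 5 (process(C)): A:[] B:[] C:[] D:[]
After 6 (process(C)): A:[] B:[] C:[] D:[]
After 7 (send(from=A, to=B, msg='start')): A:[] B:[start] C:[] D:[]
After 8 (process(D)): A:[] B:[start] C:[] D:[]
After 9 (process(B)): A:[] B:[] C:[] D:[]
After 10 (process(C)): A:[] B:[] C:[] D:[]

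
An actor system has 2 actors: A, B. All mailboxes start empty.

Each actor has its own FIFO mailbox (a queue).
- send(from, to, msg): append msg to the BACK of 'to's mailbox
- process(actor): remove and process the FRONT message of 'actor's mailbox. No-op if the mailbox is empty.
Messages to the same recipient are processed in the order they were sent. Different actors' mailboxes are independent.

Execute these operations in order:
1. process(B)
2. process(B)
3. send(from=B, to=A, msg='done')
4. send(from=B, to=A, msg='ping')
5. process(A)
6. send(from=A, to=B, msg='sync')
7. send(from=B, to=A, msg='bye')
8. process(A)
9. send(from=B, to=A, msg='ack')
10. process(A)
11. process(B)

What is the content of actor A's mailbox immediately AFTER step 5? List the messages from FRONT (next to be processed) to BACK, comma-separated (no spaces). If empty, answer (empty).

After 1 (process(B)): A:[] B:[]
After 2 (process(B)): A:[] B:[]
After 3 (send(from=B, to=A, msg='done')): A:[done] B:[]
After 4 (send(from=B, to=A, msg='ping')): A:[done,ping] B:[]
After 5 (process(A)): A:[ping] B:[]

ping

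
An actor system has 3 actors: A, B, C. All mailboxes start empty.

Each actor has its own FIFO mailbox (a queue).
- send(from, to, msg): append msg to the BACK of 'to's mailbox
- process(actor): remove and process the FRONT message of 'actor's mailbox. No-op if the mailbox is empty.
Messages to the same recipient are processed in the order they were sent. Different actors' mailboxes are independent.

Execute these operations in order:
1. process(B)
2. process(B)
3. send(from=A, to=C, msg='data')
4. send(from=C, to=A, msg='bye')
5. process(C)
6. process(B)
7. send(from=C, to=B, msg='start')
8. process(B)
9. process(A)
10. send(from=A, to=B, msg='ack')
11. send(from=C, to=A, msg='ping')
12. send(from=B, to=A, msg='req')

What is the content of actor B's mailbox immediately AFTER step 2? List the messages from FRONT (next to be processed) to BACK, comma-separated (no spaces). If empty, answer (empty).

After 1 (process(B)): A:[] B:[] C:[]
After 2 (process(B)): A:[] B:[] C:[]

(empty)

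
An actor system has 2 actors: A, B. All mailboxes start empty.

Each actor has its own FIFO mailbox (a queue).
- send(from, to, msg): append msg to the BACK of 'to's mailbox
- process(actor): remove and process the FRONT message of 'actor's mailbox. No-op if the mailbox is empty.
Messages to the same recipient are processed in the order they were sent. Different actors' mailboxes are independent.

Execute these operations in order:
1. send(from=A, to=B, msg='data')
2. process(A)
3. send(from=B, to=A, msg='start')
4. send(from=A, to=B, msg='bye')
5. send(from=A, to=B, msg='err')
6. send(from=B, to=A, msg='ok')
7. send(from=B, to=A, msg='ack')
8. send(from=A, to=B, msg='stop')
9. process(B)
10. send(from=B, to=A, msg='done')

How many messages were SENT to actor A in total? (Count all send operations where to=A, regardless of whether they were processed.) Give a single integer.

Answer: 4

Derivation:
After 1 (send(from=A, to=B, msg='data')): A:[] B:[data]
After 2 (process(A)): A:[] B:[data]
After 3 (send(from=B, to=A, msg='start')): A:[start] B:[data]
After 4 (send(from=A, to=B, msg='bye')): A:[start] B:[data,bye]
After 5 (send(from=A, to=B, msg='err')): A:[start] B:[data,bye,err]
After 6 (send(from=B, to=A, msg='ok')): A:[start,ok] B:[data,bye,err]
After 7 (send(from=B, to=A, msg='ack')): A:[start,ok,ack] B:[data,bye,err]
After 8 (send(from=A, to=B, msg='stop')): A:[start,ok,ack] B:[data,bye,err,stop]
After 9 (process(B)): A:[start,ok,ack] B:[bye,err,stop]
After 10 (send(from=B, to=A, msg='done')): A:[start,ok,ack,done] B:[bye,err,stop]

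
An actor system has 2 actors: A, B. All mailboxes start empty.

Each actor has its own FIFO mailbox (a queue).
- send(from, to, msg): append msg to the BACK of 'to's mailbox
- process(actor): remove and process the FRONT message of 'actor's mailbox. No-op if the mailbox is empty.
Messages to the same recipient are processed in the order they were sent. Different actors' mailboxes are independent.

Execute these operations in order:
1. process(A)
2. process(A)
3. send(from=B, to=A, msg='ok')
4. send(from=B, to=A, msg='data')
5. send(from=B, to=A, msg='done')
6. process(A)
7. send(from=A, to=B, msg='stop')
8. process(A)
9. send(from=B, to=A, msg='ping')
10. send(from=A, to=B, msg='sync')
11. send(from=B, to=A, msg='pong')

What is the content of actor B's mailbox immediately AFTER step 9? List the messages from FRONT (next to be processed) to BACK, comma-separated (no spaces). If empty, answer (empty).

After 1 (process(A)): A:[] B:[]
After 2 (process(A)): A:[] B:[]
After 3 (send(from=B, to=A, msg='ok')): A:[ok] B:[]
After 4 (send(from=B, to=A, msg='data')): A:[ok,data] B:[]
After 5 (send(from=B, to=A, msg='done')): A:[ok,data,done] B:[]
After 6 (process(A)): A:[data,done] B:[]
After 7 (send(from=A, to=B, msg='stop')): A:[data,done] B:[stop]
After 8 (process(A)): A:[done] B:[stop]
After 9 (send(from=B, to=A, msg='ping')): A:[done,ping] B:[stop]

stop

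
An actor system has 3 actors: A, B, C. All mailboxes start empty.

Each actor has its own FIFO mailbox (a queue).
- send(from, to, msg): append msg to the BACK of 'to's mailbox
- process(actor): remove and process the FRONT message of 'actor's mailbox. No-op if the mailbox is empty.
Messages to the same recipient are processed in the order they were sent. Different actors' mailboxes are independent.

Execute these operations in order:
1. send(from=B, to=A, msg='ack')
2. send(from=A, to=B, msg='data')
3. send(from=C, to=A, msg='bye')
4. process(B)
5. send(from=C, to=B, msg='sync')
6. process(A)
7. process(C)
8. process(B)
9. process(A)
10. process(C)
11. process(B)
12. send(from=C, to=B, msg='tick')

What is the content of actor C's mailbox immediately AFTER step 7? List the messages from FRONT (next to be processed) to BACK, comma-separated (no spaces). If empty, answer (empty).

After 1 (send(from=B, to=A, msg='ack')): A:[ack] B:[] C:[]
After 2 (send(from=A, to=B, msg='data')): A:[ack] B:[data] C:[]
After 3 (send(from=C, to=A, msg='bye')): A:[ack,bye] B:[data] C:[]
After 4 (process(B)): A:[ack,bye] B:[] C:[]
After 5 (send(from=C, to=B, msg='sync')): A:[ack,bye] B:[sync] C:[]
After 6 (process(A)): A:[bye] B:[sync] C:[]
After 7 (process(C)): A:[bye] B:[sync] C:[]

(empty)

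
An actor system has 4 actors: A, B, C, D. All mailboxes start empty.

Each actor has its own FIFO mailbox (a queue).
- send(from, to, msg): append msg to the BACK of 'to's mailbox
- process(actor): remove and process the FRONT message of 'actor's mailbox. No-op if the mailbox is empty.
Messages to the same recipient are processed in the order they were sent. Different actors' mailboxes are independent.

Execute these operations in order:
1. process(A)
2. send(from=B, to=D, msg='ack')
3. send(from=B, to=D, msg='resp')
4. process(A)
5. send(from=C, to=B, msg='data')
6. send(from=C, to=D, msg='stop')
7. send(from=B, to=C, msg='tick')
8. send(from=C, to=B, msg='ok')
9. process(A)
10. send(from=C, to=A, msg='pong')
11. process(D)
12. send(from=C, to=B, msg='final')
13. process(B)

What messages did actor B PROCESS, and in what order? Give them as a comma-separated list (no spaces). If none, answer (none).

After 1 (process(A)): A:[] B:[] C:[] D:[]
After 2 (send(from=B, to=D, msg='ack')): A:[] B:[] C:[] D:[ack]
After 3 (send(from=B, to=D, msg='resp')): A:[] B:[] C:[] D:[ack,resp]
After 4 (process(A)): A:[] B:[] C:[] D:[ack,resp]
After 5 (send(from=C, to=B, msg='data')): A:[] B:[data] C:[] D:[ack,resp]
After 6 (send(from=C, to=D, msg='stop')): A:[] B:[data] C:[] D:[ack,resp,stop]
After 7 (send(from=B, to=C, msg='tick')): A:[] B:[data] C:[tick] D:[ack,resp,stop]
After 8 (send(from=C, to=B, msg='ok')): A:[] B:[data,ok] C:[tick] D:[ack,resp,stop]
After 9 (process(A)): A:[] B:[data,ok] C:[tick] D:[ack,resp,stop]
After 10 (send(from=C, to=A, msg='pong')): A:[pong] B:[data,ok] C:[tick] D:[ack,resp,stop]
After 11 (process(D)): A:[pong] B:[data,ok] C:[tick] D:[resp,stop]
After 12 (send(from=C, to=B, msg='final')): A:[pong] B:[data,ok,final] C:[tick] D:[resp,stop]
After 13 (process(B)): A:[pong] B:[ok,final] C:[tick] D:[resp,stop]

Answer: data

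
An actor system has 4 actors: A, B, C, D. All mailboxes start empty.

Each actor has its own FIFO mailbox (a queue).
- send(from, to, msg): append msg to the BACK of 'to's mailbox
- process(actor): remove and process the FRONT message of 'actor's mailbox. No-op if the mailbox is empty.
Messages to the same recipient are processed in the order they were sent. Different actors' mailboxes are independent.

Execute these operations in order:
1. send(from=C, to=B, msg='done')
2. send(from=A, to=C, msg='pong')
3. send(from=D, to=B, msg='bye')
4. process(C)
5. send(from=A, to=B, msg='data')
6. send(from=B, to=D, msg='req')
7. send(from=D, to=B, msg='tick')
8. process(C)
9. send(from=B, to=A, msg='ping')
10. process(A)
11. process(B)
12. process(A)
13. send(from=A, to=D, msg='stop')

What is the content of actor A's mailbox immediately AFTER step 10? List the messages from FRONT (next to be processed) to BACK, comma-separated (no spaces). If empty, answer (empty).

After 1 (send(from=C, to=B, msg='done')): A:[] B:[done] C:[] D:[]
After 2 (send(from=A, to=C, msg='pong')): A:[] B:[done] C:[pong] D:[]
After 3 (send(from=D, to=B, msg='bye')): A:[] B:[done,bye] C:[pong] D:[]
After 4 (process(C)): A:[] B:[done,bye] C:[] D:[]
After 5 (send(from=A, to=B, msg='data')): A:[] B:[done,bye,data] C:[] D:[]
After 6 (send(from=B, to=D, msg='req')): A:[] B:[done,bye,data] C:[] D:[req]
After 7 (send(from=D, to=B, msg='tick')): A:[] B:[done,bye,data,tick] C:[] D:[req]
After 8 (process(C)): A:[] B:[done,bye,data,tick] C:[] D:[req]
After 9 (send(from=B, to=A, msg='ping')): A:[ping] B:[done,bye,data,tick] C:[] D:[req]
After 10 (process(A)): A:[] B:[done,bye,data,tick] C:[] D:[req]

(empty)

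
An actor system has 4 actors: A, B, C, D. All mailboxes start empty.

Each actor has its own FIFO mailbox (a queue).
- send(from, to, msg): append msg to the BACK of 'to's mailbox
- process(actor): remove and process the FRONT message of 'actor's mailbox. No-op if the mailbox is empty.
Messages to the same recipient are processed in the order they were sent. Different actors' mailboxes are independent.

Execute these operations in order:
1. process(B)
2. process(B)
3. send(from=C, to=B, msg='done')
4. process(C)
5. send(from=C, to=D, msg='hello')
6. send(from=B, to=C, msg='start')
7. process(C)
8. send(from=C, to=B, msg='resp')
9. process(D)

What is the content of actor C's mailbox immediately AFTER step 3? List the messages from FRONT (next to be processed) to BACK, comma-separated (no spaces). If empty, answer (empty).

After 1 (process(B)): A:[] B:[] C:[] D:[]
After 2 (process(B)): A:[] B:[] C:[] D:[]
After 3 (send(from=C, to=B, msg='done')): A:[] B:[done] C:[] D:[]

(empty)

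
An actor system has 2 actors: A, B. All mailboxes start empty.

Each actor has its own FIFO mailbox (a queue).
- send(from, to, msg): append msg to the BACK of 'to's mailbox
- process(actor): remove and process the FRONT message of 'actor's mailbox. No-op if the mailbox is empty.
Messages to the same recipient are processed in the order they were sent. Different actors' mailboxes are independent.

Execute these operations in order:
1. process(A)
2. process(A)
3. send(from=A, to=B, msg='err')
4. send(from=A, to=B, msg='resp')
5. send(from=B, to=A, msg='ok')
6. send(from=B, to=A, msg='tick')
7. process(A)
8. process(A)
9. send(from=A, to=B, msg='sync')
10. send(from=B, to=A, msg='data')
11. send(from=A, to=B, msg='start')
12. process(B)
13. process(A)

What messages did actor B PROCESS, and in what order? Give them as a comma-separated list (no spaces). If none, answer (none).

Answer: err

Derivation:
After 1 (process(A)): A:[] B:[]
After 2 (process(A)): A:[] B:[]
After 3 (send(from=A, to=B, msg='err')): A:[] B:[err]
After 4 (send(from=A, to=B, msg='resp')): A:[] B:[err,resp]
After 5 (send(from=B, to=A, msg='ok')): A:[ok] B:[err,resp]
After 6 (send(from=B, to=A, msg='tick')): A:[ok,tick] B:[err,resp]
After 7 (process(A)): A:[tick] B:[err,resp]
After 8 (process(A)): A:[] B:[err,resp]
After 9 (send(from=A, to=B, msg='sync')): A:[] B:[err,resp,sync]
After 10 (send(from=B, to=A, msg='data')): A:[data] B:[err,resp,sync]
After 11 (send(from=A, to=B, msg='start')): A:[data] B:[err,resp,sync,start]
After 12 (process(B)): A:[data] B:[resp,sync,start]
After 13 (process(A)): A:[] B:[resp,sync,start]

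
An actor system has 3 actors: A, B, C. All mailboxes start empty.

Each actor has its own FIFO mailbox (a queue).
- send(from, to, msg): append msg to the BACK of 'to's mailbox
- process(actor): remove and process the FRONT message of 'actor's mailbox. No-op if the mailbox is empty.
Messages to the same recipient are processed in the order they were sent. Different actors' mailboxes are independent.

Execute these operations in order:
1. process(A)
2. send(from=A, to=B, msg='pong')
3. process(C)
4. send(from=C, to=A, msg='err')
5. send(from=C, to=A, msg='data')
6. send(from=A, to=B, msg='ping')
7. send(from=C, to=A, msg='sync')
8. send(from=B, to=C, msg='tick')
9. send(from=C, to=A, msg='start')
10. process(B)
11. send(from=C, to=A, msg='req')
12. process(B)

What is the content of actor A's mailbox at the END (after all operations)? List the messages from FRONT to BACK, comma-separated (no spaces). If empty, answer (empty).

Answer: err,data,sync,start,req

Derivation:
After 1 (process(A)): A:[] B:[] C:[]
After 2 (send(from=A, to=B, msg='pong')): A:[] B:[pong] C:[]
After 3 (process(C)): A:[] B:[pong] C:[]
After 4 (send(from=C, to=A, msg='err')): A:[err] B:[pong] C:[]
After 5 (send(from=C, to=A, msg='data')): A:[err,data] B:[pong] C:[]
After 6 (send(from=A, to=B, msg='ping')): A:[err,data] B:[pong,ping] C:[]
After 7 (send(from=C, to=A, msg='sync')): A:[err,data,sync] B:[pong,ping] C:[]
After 8 (send(from=B, to=C, msg='tick')): A:[err,data,sync] B:[pong,ping] C:[tick]
After 9 (send(from=C, to=A, msg='start')): A:[err,data,sync,start] B:[pong,ping] C:[tick]
After 10 (process(B)): A:[err,data,sync,start] B:[ping] C:[tick]
After 11 (send(from=C, to=A, msg='req')): A:[err,data,sync,start,req] B:[ping] C:[tick]
After 12 (process(B)): A:[err,data,sync,start,req] B:[] C:[tick]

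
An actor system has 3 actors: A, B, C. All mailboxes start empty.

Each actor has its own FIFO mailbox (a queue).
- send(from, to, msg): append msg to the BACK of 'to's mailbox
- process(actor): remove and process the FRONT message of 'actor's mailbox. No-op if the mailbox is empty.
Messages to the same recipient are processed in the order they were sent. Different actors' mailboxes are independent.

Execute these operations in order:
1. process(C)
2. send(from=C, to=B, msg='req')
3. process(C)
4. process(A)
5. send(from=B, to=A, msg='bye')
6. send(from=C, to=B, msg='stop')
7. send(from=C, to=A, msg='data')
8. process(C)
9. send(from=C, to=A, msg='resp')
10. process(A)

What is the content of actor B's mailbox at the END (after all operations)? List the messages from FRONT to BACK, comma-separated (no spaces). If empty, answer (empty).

Answer: req,stop

Derivation:
After 1 (process(C)): A:[] B:[] C:[]
After 2 (send(from=C, to=B, msg='req')): A:[] B:[req] C:[]
After 3 (process(C)): A:[] B:[req] C:[]
After 4 (process(A)): A:[] B:[req] C:[]
After 5 (send(from=B, to=A, msg='bye')): A:[bye] B:[req] C:[]
After 6 (send(from=C, to=B, msg='stop')): A:[bye] B:[req,stop] C:[]
After 7 (send(from=C, to=A, msg='data')): A:[bye,data] B:[req,stop] C:[]
After 8 (process(C)): A:[bye,data] B:[req,stop] C:[]
After 9 (send(from=C, to=A, msg='resp')): A:[bye,data,resp] B:[req,stop] C:[]
After 10 (process(A)): A:[data,resp] B:[req,stop] C:[]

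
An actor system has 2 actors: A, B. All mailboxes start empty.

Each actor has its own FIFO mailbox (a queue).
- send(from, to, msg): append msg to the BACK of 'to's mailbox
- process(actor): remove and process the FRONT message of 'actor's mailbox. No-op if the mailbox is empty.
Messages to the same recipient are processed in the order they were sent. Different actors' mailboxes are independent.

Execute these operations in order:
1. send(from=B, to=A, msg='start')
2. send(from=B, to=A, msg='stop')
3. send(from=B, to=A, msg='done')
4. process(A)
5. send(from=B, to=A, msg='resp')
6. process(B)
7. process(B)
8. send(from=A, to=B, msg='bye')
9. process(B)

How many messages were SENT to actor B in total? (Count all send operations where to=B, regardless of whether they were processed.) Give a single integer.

After 1 (send(from=B, to=A, msg='start')): A:[start] B:[]
After 2 (send(from=B, to=A, msg='stop')): A:[start,stop] B:[]
After 3 (send(from=B, to=A, msg='done')): A:[start,stop,done] B:[]
After 4 (process(A)): A:[stop,done] B:[]
After 5 (send(from=B, to=A, msg='resp')): A:[stop,done,resp] B:[]
After 6 (process(B)): A:[stop,done,resp] B:[]
After 7 (process(B)): A:[stop,done,resp] B:[]
After 8 (send(from=A, to=B, msg='bye')): A:[stop,done,resp] B:[bye]
After 9 (process(B)): A:[stop,done,resp] B:[]

Answer: 1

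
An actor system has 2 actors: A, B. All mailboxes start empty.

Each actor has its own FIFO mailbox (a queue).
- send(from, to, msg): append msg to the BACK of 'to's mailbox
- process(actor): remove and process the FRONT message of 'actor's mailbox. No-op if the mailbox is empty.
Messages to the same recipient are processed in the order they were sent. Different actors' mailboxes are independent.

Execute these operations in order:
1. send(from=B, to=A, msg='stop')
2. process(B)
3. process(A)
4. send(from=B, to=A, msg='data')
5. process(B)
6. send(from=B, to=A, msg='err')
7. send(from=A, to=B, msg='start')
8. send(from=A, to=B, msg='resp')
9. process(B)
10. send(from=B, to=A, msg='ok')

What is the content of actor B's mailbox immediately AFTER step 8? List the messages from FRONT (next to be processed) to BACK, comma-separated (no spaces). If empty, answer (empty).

After 1 (send(from=B, to=A, msg='stop')): A:[stop] B:[]
After 2 (process(B)): A:[stop] B:[]
After 3 (process(A)): A:[] B:[]
After 4 (send(from=B, to=A, msg='data')): A:[data] B:[]
After 5 (process(B)): A:[data] B:[]
After 6 (send(from=B, to=A, msg='err')): A:[data,err] B:[]
After 7 (send(from=A, to=B, msg='start')): A:[data,err] B:[start]
After 8 (send(from=A, to=B, msg='resp')): A:[data,err] B:[start,resp]

start,resp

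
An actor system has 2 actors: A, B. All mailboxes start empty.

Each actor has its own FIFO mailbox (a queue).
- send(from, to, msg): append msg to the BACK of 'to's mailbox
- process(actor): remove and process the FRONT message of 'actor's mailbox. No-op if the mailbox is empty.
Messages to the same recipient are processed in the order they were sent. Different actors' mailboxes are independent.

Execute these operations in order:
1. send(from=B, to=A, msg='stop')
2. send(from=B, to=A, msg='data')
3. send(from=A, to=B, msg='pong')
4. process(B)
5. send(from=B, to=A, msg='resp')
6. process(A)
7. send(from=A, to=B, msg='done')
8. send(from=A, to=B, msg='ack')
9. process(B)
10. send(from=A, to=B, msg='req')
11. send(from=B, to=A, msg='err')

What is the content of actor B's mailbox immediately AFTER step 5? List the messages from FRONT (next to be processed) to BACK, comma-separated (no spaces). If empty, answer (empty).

After 1 (send(from=B, to=A, msg='stop')): A:[stop] B:[]
After 2 (send(from=B, to=A, msg='data')): A:[stop,data] B:[]
After 3 (send(from=A, to=B, msg='pong')): A:[stop,data] B:[pong]
After 4 (process(B)): A:[stop,data] B:[]
After 5 (send(from=B, to=A, msg='resp')): A:[stop,data,resp] B:[]

(empty)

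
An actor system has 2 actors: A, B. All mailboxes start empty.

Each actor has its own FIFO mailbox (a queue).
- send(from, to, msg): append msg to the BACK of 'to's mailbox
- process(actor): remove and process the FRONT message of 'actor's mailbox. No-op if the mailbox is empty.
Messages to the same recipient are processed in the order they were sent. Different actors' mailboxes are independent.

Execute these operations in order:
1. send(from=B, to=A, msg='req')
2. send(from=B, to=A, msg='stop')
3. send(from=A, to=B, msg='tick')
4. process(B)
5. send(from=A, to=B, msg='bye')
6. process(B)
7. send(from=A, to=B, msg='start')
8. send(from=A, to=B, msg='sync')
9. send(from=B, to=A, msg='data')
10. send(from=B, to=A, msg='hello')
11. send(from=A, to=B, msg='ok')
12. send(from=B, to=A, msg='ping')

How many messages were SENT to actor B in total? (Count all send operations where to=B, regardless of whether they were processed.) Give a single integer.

Answer: 5

Derivation:
After 1 (send(from=B, to=A, msg='req')): A:[req] B:[]
After 2 (send(from=B, to=A, msg='stop')): A:[req,stop] B:[]
After 3 (send(from=A, to=B, msg='tick')): A:[req,stop] B:[tick]
After 4 (process(B)): A:[req,stop] B:[]
After 5 (send(from=A, to=B, msg='bye')): A:[req,stop] B:[bye]
After 6 (process(B)): A:[req,stop] B:[]
After 7 (send(from=A, to=B, msg='start')): A:[req,stop] B:[start]
After 8 (send(from=A, to=B, msg='sync')): A:[req,stop] B:[start,sync]
After 9 (send(from=B, to=A, msg='data')): A:[req,stop,data] B:[start,sync]
After 10 (send(from=B, to=A, msg='hello')): A:[req,stop,data,hello] B:[start,sync]
After 11 (send(from=A, to=B, msg='ok')): A:[req,stop,data,hello] B:[start,sync,ok]
After 12 (send(from=B, to=A, msg='ping')): A:[req,stop,data,hello,ping] B:[start,sync,ok]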